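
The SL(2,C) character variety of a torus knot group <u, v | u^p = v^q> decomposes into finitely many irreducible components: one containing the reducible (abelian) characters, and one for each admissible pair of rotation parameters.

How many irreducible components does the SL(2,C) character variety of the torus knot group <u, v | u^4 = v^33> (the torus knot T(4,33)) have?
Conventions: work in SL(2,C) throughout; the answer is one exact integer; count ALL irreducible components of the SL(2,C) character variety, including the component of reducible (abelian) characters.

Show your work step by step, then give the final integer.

49

In the torus knot group T(4,33), u^4 = v^33 is central, so an irreducible representation sends it to +I or -I (Schur).
So on each irreducible component the traces are pinned: tr(u) = 2*cos(pi*alpha/4) with 1 <= alpha <= 3, tr(v) = 2*cos(pi*beta/33) with 1 <= beta <= 32.
Consistency of u^4 = (-1)^alpha I with v^33 = (-1)^beta I forces alpha = beta (mod 2).
Counting: 2 odd alphas x 16 odd betas + 1 even alphas x 16 even betas = 32 + 16 = 48.
Total: 48 irreducible-character components + 1 reducible (abelian) component = 49.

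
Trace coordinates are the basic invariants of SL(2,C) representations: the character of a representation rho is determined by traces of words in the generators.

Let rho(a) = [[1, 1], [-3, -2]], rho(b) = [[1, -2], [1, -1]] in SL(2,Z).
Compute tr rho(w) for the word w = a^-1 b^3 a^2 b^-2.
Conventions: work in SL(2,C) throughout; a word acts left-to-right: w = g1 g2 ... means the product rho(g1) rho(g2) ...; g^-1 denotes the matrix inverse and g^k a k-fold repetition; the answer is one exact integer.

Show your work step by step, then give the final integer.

rho(a^-1) = [[-2, -1], [3, 1]]
... * rho(b) = [[1, -2], [1, -1]]  ->  [[-3, 5], [4, -7]]
... * rho(b) = [[1, -2], [1, -1]]  ->  [[2, 1], [-3, -1]]
... * rho(b) = [[1, -2], [1, -1]]  ->  [[3, -5], [-4, 7]]
... * rho(a) = [[1, 1], [-3, -2]]  ->  [[18, 13], [-25, -18]]
... * rho(a) = [[1, 1], [-3, -2]]  ->  [[-21, -8], [29, 11]]
... * rho(b^-1) = [[-1, 2], [-1, 1]]  ->  [[29, -50], [-40, 69]]
... * rho(b^-1) = [[-1, 2], [-1, 1]]  ->  [[21, 8], [-29, -11]]
tr = 21 + -11 = 10

10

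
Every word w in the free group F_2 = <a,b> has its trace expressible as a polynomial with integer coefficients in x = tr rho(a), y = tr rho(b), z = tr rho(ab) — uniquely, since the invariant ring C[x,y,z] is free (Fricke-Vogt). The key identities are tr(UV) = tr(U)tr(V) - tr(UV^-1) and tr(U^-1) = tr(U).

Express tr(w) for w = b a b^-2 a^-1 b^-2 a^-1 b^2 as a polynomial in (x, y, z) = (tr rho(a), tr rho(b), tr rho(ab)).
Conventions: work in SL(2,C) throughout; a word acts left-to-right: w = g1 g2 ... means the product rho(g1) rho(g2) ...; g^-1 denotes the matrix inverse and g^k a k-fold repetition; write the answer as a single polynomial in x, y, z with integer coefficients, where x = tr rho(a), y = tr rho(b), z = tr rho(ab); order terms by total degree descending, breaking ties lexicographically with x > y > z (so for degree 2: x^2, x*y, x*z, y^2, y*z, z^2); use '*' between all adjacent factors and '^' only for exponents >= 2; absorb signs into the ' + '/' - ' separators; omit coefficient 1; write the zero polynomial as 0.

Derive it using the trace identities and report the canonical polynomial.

-x*y^5*z^2 + 2*x^2*y^4*z + y^6*z + y^4*z^3 - x^3*y^3 - x*y^5 - 2*x^2*y^2*z - 5*y^4*z - y^2*z^3 + x^3*y + 5*x*y^3 + x*y*z^2 + 4*y^2*z - 4*x*y + z

use: tr(a b^-1) = tr(a) * tr(b) - tr(a b)  (eliminate b^-1) = x*y - z
tr(a b a) = tr(a) * tr(b a) - tr(b)  (reduce the a square) = x*z - y
tr(a b a b) = tr(a b) * tr(a b) - tr(1)  (split on a) = z^2 - 2
apply: tr(a b a b^-1) = tr(a b a) * tr(b) - tr(a b a b)  (eliminate b^-1) = x*y*z - y^2 - z^2 + 2
use: tr(b a b^-2 a) = tr(a b a b^-1) * tr(b) - tr(a b a)  (eliminate b^-1) = x*y^2*z - y^3 - y*z^2 - x*z + 3*y
tr(b a b^-2 a^-1) = tr(b a b^-2) * tr(a) - tr(b a b^-2 a)  (eliminate a^-1) = -x*y^2*z + x^2*y + y^3 + y*z^2 - 3*y
tr(a^2) = tr(a) * tr(a) - tr(1)  (reduce the a square) = x^2 - 2
use: tr(b a^2 b) = tr(b) * tr(a^2 b) - tr(a^2)  (reduce the b square) = x*y*z - x^2 - y^2 + 2
apply: tr(a b^3 a) = tr(b) * tr(b a^2 b) - tr(b a^2)  (reduce the b square) = x*y^2*z - x^2*y - y^3 - x*z + 3*y
tr(a b a b^2) = tr(b) * tr(a b a b) - tr(a b a)  (reduce the b square) = y*z^2 - x*z - y
use: tr(a b^3 a b) = tr(b) * tr(a b a b^2) - tr(a b a b)  (reduce the b square) = y^2*z^2 - x*y*z - y^2 - z^2 + 2
tr(a b^3 a b^-1) = tr(a b^3 a) * tr(b) - tr(a b^3 a b)  (eliminate b^-1) = x*y^3*z - x^2*y^2 - y^4 - y^2*z^2 + 4*y^2 + z^2 - 2
tr(a b^3 a b^-2) = tr(a b^3 a b^-1) * tr(b) - tr(a b^3 a)  (eliminate b^-1) = x*y^4*z - x^2*y^3 - y^5 - y^3*z^2 - x*y^2*z + x^2*y + 5*y^3 + y*z^2 + x*z - 5*y
tr(b^-1 a b^3 a b^-2) = tr(a b^3 a b^-2) * tr(b) - tr(a b^3 a b^-1)  (eliminate b^-1) = x*y^5*z - x^2*y^4 - y^6 - y^4*z^2 - 2*x*y^3*z + 2*x^2*y^2 + 6*y^4 + 2*y^2*z^2 + x*y*z - 9*y^2 - z^2 + 2
tr(b^-2 a b^3 a b^-2) = tr(b^-1 a b^3 a b^-2) * tr(b) - tr(b^-1 a b^3 a b^-1)  (eliminate b^-1) = x*y^6*z - x^2*y^5 - y^7 - y^5*z^2 - 3*x*y^4*z + 3*x^2*y^3 + 7*y^5 + 3*y^3*z^2 + 2*x*y^2*z - x^2*y - 14*y^3 - 2*y*z^2 - x*z + 7*y
tr(b a b) = tr(b) * tr(a b) - tr(a)  (reduce the b square) = y*z - x
tr(a b^3) = tr(b) * tr(b a b) - tr(b a)  (reduce the b square) = y^2*z - x*y - z
tr(a b^3 a^2) = tr(a) * tr(a b^3 a) - tr(a b^3)  (reduce the a square) = x^2*y^2*z - x^3*y - x*y^3 - x^2*z - y^2*z + 4*x*y + z
apply: tr(b a b^3) = tr(b) * tr(b^2 a b) - tr(b^2 a)  (reduce the b square) = y^3*z - x*y^2 - 2*y*z + x
tr(a b^3 a^2 b) = tr(a) * tr(b a b^3 a) - tr(b a b^3)  (reduce the a square) = x*y^2*z^2 - x^2*y*z - y^3*z - x*z^2 + 2*y*z + x
apply: tr(b^-1 a b^3 a^2) = tr(a b^3 a^2) * tr(b) - tr(a b^3 a^2 b)  (eliminate b^-1) = x^2*y^3*z - x^3*y^2 - x*y^4 - x*y^2*z^2 + 4*x*y^2 + x*z^2 - y*z - x
use: tr(a b^-2 a b^3 a) = tr(b^-1 a b^3 a^2) * tr(b) - tr(b^-1 a b^3 a^2 b)  (eliminate b^-1) = x^2*y^4*z - x^3*y^3 - x*y^5 - x*y^3*z^2 - x^2*y^2*z + x^3*y + 5*x*y^3 + x*y*z^2 + x^2*z - 5*x*y - z
use: tr(a b a^2 b) = tr(a) * tr(b a b a) - tr(b a b)  (reduce the a square) = x*z^2 - y*z - x
tr(a b a^2) = tr(a) * tr(a b a) - tr(a b)  (reduce the a square) = x^2*z - x*y - z
tr(a b a^2 b^2) = tr(b) * tr(a b a^2 b) - tr(a b a^2)  (reduce the b square) = x*y*z^2 - x^2*z - y^2*z + z
use: tr(a b^3 a b a) = tr(b) * tr(a b a^2 b^2) - tr(a b a^2 b)  (reduce the b square) = x*y^2*z^2 - x^2*y*z - y^3*z - x*z^2 + 2*y*z + x
use: tr(a b a b a b) = tr(b a) * tr(b a b a) - tr(b^-1 a^-1)  (split on b) = z^3 - 3*z
apply: tr(b a b a b a b) = tr(b) * tr(a b a b a b) - tr(a b a b a)  (reduce the b square) = y*z^3 - x*z^2 - 2*y*z + x
apply: tr(a b^3 a b a b) = tr(b) * tr(b a b a b a b) - tr(b a b a b a)  (reduce the b square) = y^2*z^3 - x*y*z^2 - 2*y^2*z - z^3 + x*y + 3*z
tr(a b^3 a b a b^-1) = tr(a b^3 a b a) * tr(b) - tr(a b^3 a b a b)  (eliminate b^-1) = x*y^3*z^2 - x^2*y^2*z - y^4*z - y^2*z^3 + 4*y^2*z + z^3 - 3*z
tr(a b^-2 a b^3 a b) = tr(a b^3 a b a b^-1) * tr(b) - tr(a b^3 a b a)  (eliminate b^-1) = x*y^4*z^2 - x^2*y^3*z - y^5*z - y^3*z^3 - x*y^2*z^2 + x^2*y*z + 5*y^3*z + y*z^3 + x*z^2 - 5*y*z - x
use: tr(b^-1 a b^-2 a b^3 a) = tr(a b^-2 a b^3 a) * tr(b) - tr(a b^-2 a b^3 a b)  (eliminate b^-1) = x^2*y^5*z - x^3*y^4 - x*y^6 - 2*x*y^4*z^2 + y^5*z + y^3*z^3 + x^3*y^2 + 5*x*y^4 + 2*x*y^2*z^2 - 5*y^3*z - y*z^3 - 5*x*y^2 - x*z^2 + 4*y*z + x
apply: tr(b^-2 a b^3 a b^-2 a) = tr(b^-1 a b^-2 a b^3 a) * tr(b) - tr(b^-1 a b^-2 a b^3 a b)  (eliminate b^-1) = x^2*y^6*z - x^3*y^5 - x*y^7 - 2*x*y^5*z^2 - x^2*y^4*z + y^6*z + y^4*z^3 + 2*x^3*y^3 + 6*x*y^5 + 3*x*y^3*z^2 + x^2*y^2*z - 5*y^4*z - y^2*z^3 - x^3*y - 10*x*y^3 - 2*x*y*z^2 - x^2*z + 4*y^2*z + 6*x*y + z
tr(b^3 a b^-2 a^-1 b^-2 a) = tr(b^-2 a b^3 a b^-2) * tr(a) - tr(b^-2 a b^3 a b^-2 a)  (eliminate a^-1) = x*y^5*z^2 - 2*x^2*y^4*z - y^6*z - y^4*z^3 + x^3*y^3 + x*y^5 + x^2*y^2*z + 5*y^4*z + y^2*z^3 - 4*x*y^3 - 4*y^2*z + x*y - z
tr(b a b^-2 a^-1 b^-2 a^-1 b^2) = tr(b^3 a b^-2 a^-1 b^-2) * tr(a) - tr(b^3 a b^-2 a^-1 b^-2 a)  (eliminate a^-1) = -x*y^5*z^2 + 2*x^2*y^4*z + y^6*z + y^4*z^3 - x^3*y^3 - x*y^5 - 2*x^2*y^2*z - 5*y^4*z - y^2*z^3 + x^3*y + 5*x*y^3 + x*y*z^2 + 4*y^2*z - 4*x*y + z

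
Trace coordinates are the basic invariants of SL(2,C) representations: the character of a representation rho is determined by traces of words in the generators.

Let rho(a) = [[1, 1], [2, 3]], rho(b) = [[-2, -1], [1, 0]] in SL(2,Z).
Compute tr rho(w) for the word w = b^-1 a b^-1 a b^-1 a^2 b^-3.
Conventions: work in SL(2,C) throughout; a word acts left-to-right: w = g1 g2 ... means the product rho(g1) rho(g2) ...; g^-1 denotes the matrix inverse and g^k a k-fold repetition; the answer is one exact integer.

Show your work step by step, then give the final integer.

685

rho(b^-1) = [[0, 1], [-1, -2]]
... * rho(a) = [[1, 1], [2, 3]]  ->  [[2, 3], [-5, -7]]
... * rho(b^-1) = [[0, 1], [-1, -2]]  ->  [[-3, -4], [7, 9]]
... * rho(a) = [[1, 1], [2, 3]]  ->  [[-11, -15], [25, 34]]
... * rho(b^-1) = [[0, 1], [-1, -2]]  ->  [[15, 19], [-34, -43]]
... * rho(a) = [[1, 1], [2, 3]]  ->  [[53, 72], [-120, -163]]
... * rho(a) = [[1, 1], [2, 3]]  ->  [[197, 269], [-446, -609]]
... * rho(b^-1) = [[0, 1], [-1, -2]]  ->  [[-269, -341], [609, 772]]
... * rho(b^-1) = [[0, 1], [-1, -2]]  ->  [[341, 413], [-772, -935]]
... * rho(b^-1) = [[0, 1], [-1, -2]]  ->  [[-413, -485], [935, 1098]]
tr = -413 + 1098 = 685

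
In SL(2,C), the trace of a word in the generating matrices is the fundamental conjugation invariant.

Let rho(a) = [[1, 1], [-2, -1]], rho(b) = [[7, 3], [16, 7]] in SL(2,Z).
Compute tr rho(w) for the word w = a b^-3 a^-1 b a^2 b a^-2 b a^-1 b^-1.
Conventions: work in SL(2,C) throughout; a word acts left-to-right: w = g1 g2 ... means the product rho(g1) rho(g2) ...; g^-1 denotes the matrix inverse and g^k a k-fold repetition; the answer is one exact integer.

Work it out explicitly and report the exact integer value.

rho(a) = [[1, 1], [-2, -1]]
... * rho(b^-1) = [[7, -3], [-16, 7]]  ->  [[-9, 4], [2, -1]]
... * rho(b^-1) = [[7, -3], [-16, 7]]  ->  [[-127, 55], [30, -13]]
... * rho(b^-1) = [[7, -3], [-16, 7]]  ->  [[-1769, 766], [418, -181]]
... * rho(a^-1) = [[-1, -1], [2, 1]]  ->  [[3301, 2535], [-780, -599]]
... * rho(b) = [[7, 3], [16, 7]]  ->  [[63667, 27648], [-15044, -6533]]
... * rho(a) = [[1, 1], [-2, -1]]  ->  [[8371, 36019], [-1978, -8511]]
... * rho(a) = [[1, 1], [-2, -1]]  ->  [[-63667, -27648], [15044, 6533]]
... * rho(b) = [[7, 3], [16, 7]]  ->  [[-888037, -384537], [209836, 90863]]
... * rho(a^-1) = [[-1, -1], [2, 1]]  ->  [[118963, 503500], [-28110, -118973]]
... * rho(a^-1) = [[-1, -1], [2, 1]]  ->  [[888037, 384537], [-209836, -90863]]
... * rho(b) = [[7, 3], [16, 7]]  ->  [[12368851, 5355870], [-2922660, -1265549]]
... * rho(a^-1) = [[-1, -1], [2, 1]]  ->  [[-1657111, -7012981], [391562, 1657111]]
... * rho(b^-1) = [[7, -3], [-16, 7]]  ->  [[100607919, -44119534], [-23772842, 10425091]]
tr = 100607919 + 10425091 = 111033010

111033010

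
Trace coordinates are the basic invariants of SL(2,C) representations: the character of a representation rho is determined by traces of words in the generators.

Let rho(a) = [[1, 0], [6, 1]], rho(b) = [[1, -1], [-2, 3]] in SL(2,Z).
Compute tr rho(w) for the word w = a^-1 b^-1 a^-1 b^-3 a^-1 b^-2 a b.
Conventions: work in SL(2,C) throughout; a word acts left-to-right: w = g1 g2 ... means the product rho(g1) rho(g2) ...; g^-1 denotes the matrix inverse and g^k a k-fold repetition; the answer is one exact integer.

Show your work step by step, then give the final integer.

rho(a^-1) = [[1, 0], [-6, 1]]
... * rho(b^-1) = [[3, 1], [2, 1]]  ->  [[3, 1], [-16, -5]]
... * rho(a^-1) = [[1, 0], [-6, 1]]  ->  [[-3, 1], [14, -5]]
... * rho(b^-1) = [[3, 1], [2, 1]]  ->  [[-7, -2], [32, 9]]
... * rho(b^-1) = [[3, 1], [2, 1]]  ->  [[-25, -9], [114, 41]]
... * rho(b^-1) = [[3, 1], [2, 1]]  ->  [[-93, -34], [424, 155]]
... * rho(a^-1) = [[1, 0], [-6, 1]]  ->  [[111, -34], [-506, 155]]
... * rho(b^-1) = [[3, 1], [2, 1]]  ->  [[265, 77], [-1208, -351]]
... * rho(b^-1) = [[3, 1], [2, 1]]  ->  [[949, 342], [-4326, -1559]]
... * rho(a) = [[1, 0], [6, 1]]  ->  [[3001, 342], [-13680, -1559]]
... * rho(b) = [[1, -1], [-2, 3]]  ->  [[2317, -1975], [-10562, 9003]]
tr = 2317 + 9003 = 11320

11320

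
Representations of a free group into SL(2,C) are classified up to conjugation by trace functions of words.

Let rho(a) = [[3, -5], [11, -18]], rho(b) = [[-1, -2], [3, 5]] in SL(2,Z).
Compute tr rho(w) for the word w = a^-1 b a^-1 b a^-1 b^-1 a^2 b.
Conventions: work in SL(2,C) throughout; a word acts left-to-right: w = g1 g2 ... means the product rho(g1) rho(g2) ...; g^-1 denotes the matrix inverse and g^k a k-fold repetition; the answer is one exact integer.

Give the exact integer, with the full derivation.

-686129150

rho(a^-1) = [[-18, 5], [-11, 3]]
... * rho(b) = [[-1, -2], [3, 5]]  ->  [[33, 61], [20, 37]]
... * rho(a^-1) = [[-18, 5], [-11, 3]]  ->  [[-1265, 348], [-767, 211]]
... * rho(b) = [[-1, -2], [3, 5]]  ->  [[2309, 4270], [1400, 2589]]
... * rho(a^-1) = [[-18, 5], [-11, 3]]  ->  [[-88532, 24355], [-53679, 14767]]
... * rho(b^-1) = [[5, 2], [-3, -1]]  ->  [[-515725, -201419], [-312696, -122125]]
... * rho(a) = [[3, -5], [11, -18]]  ->  [[-3762784, 6204167], [-2281463, 3761730]]
... * rho(a) = [[3, -5], [11, -18]]  ->  [[56957485, -92861086], [34534641, -56303825]]
... * rho(b) = [[-1, -2], [3, 5]]  ->  [[-335540743, -578220400], [-203446116, -350588407]]
tr = -335540743 + -350588407 = -686129150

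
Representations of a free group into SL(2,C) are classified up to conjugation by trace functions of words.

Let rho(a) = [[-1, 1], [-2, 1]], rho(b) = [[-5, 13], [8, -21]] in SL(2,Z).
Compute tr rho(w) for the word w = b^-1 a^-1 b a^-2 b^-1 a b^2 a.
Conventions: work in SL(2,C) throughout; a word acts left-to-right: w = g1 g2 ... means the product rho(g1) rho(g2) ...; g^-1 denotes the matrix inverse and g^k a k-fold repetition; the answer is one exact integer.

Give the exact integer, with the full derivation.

rho(b^-1) = [[-21, -13], [-8, -5]]
... * rho(a^-1) = [[1, -1], [2, -1]]  ->  [[-47, 34], [-18, 13]]
... * rho(b) = [[-5, 13], [8, -21]]  ->  [[507, -1325], [194, -507]]
... * rho(a^-1) = [[1, -1], [2, -1]]  ->  [[-2143, 818], [-820, 313]]
... * rho(a^-1) = [[1, -1], [2, -1]]  ->  [[-507, 1325], [-194, 507]]
... * rho(b^-1) = [[-21, -13], [-8, -5]]  ->  [[47, -34], [18, -13]]
... * rho(a) = [[-1, 1], [-2, 1]]  ->  [[21, 13], [8, 5]]
... * rho(b) = [[-5, 13], [8, -21]]  ->  [[-1, 0], [0, -1]]
... * rho(b) = [[-5, 13], [8, -21]]  ->  [[5, -13], [-8, 21]]
... * rho(a) = [[-1, 1], [-2, 1]]  ->  [[21, -8], [-34, 13]]
tr = 21 + 13 = 34

34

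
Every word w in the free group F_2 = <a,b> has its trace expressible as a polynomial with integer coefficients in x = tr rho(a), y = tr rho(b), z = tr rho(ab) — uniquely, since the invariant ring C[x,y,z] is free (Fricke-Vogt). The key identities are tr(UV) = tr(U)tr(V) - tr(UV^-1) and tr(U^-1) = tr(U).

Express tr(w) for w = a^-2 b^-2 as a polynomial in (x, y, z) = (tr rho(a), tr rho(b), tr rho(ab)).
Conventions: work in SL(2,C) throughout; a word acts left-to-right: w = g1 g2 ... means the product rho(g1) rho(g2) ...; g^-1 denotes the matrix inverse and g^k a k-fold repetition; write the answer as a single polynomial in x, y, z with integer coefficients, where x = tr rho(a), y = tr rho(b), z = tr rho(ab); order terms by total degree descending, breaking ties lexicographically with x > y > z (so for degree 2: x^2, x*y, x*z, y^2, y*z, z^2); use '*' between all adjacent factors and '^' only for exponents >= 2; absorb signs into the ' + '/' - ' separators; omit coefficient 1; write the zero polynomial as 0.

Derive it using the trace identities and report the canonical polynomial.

trace(a^-1) = trace(a) = x
trace(a^-1 b) = trace(b)*trace(a) - trace(b a) = x*y - z
trace(a^-1 b^-1) = trace(a^-1)*trace(b) - trace(a^-1 b) = z
trace(b^-2 a^-1) = trace(a^-1 b^-1)*trace(b) - trace(a^-1) = y*z - x
trace(b^-2) = trace(b^-1)*trace(b) - trace(1) = y^2 - 2
trace(a^-2 b^-2) = trace(b^-2 a^-1)*trace(a) - trace(b^-2) = x*y*z - x^2 - y^2 + 2

x*y*z - x^2 - y^2 + 2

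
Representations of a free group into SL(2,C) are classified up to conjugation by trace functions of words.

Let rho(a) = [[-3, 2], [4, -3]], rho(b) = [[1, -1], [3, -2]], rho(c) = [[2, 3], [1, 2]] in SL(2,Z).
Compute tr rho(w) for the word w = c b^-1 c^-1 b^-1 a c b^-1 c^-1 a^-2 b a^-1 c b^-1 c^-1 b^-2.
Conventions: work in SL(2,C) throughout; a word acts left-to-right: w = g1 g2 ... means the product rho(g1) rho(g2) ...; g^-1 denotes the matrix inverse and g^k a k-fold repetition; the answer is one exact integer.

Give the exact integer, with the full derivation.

rho(c) = [[2, 3], [1, 2]]
... * rho(b^-1) = [[-2, 1], [-3, 1]]  ->  [[-13, 5], [-8, 3]]
... * rho(c^-1) = [[2, -3], [-1, 2]]  ->  [[-31, 49], [-19, 30]]
... * rho(b^-1) = [[-2, 1], [-3, 1]]  ->  [[-85, 18], [-52, 11]]
... * rho(a) = [[-3, 2], [4, -3]]  ->  [[327, -224], [200, -137]]
... * rho(c) = [[2, 3], [1, 2]]  ->  [[430, 533], [263, 326]]
... * rho(b^-1) = [[-2, 1], [-3, 1]]  ->  [[-2459, 963], [-1504, 589]]
... * rho(c^-1) = [[2, -3], [-1, 2]]  ->  [[-5881, 9303], [-3597, 5690]]
... * rho(a^-1) = [[-3, -2], [-4, -3]]  ->  [[-19569, -16147], [-11969, -9876]]
... * rho(a^-1) = [[-3, -2], [-4, -3]]  ->  [[123295, 87579], [75411, 53566]]
... * rho(b) = [[1, -1], [3, -2]]  ->  [[386032, -298453], [236109, -182543]]
... * rho(a^-1) = [[-3, -2], [-4, -3]]  ->  [[35716, 123295], [21845, 75411]]
... * rho(c) = [[2, 3], [1, 2]]  ->  [[194727, 353738], [119101, 216357]]
... * rho(b^-1) = [[-2, 1], [-3, 1]]  ->  [[-1450668, 548465], [-887273, 335458]]
... * rho(c^-1) = [[2, -3], [-1, 2]]  ->  [[-3449801, 5448934], [-2110004, 3332735]]
... * rho(b^-1) = [[-2, 1], [-3, 1]]  ->  [[-9447200, 1999133], [-5778197, 1222731]]
... * rho(b^-1) = [[-2, 1], [-3, 1]]  ->  [[12897001, -7448067], [7888201, -4555466]]
tr = 12897001 + -4555466 = 8341535

8341535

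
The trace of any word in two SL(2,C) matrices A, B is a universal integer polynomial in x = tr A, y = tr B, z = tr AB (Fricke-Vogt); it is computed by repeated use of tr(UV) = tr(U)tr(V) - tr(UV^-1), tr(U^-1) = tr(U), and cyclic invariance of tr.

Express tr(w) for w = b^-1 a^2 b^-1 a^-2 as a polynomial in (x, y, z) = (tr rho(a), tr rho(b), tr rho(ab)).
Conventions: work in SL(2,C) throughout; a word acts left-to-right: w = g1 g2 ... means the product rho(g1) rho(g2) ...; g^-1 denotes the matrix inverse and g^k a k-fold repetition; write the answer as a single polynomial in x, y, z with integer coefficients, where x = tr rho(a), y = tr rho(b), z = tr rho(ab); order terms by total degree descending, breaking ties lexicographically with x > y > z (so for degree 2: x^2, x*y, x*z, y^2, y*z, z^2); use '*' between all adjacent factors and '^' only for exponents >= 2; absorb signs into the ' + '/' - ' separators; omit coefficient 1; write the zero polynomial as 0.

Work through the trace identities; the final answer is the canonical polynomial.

x^3*y*z - x^4 - x^2*y^2 - x^2*z^2 + 4*x^2 + y^2 - 2

trace(b^-1) = trace(b) = y
trace(a^2) = trace(a)*trace(a) - trace(1)  (reduce the a square) = x^2 - 2
and trace(b a^2) = trace(a)*trace(b a) - trace(b)  (reduce the a square) = x*z - y
next, trace(a b a^2) = trace(a)*trace(b a^2) - trace(b a)  (reduce the a square) = x^2*z - x*y - z
and trace(b a b a) = trace(a b)*trace(a b) - trace(1)  (split on a) = z^2 - 2
trace(b a b) = trace(b)*trace(a b) - trace(a)  (reduce the b square) = y*z - x
trace(a b a^2 b) = trace(a)*trace(b a b a) - trace(b a b)  (reduce the a square) = x*z^2 - y*z - x
trace(b a^2 b^-1 a) = trace(a b a^2)*trace(b) - trace(a b a^2 b)  (eliminate b^-1) = x^2*y*z - x*y^2 - x*z^2 + x
and trace(b a^2 b^-1 a^-1) = trace(b a^2 b^-1)*trace(a) - trace(b a^2 b^-1 a)  (eliminate a^-1) = -x^2*y*z + x^3 + x*y^2 + x*z^2 - 3*x
and trace(a^2 b^-1 a^-2 b) = trace(b a^2 b^-1 a^-1)*trace(a) - trace(b a^2 b^-1)  (eliminate a^-1) = -x^3*y*z + x^4 + x^2*y^2 + x^2*z^2 - 4*x^2 + 2
trace(b^-1 a^2 b^-1 a^-2) = trace(a^2 b^-1 a^-2)*trace(b) - trace(a^2 b^-1 a^-2 b)  (eliminate b^-1) = x^3*y*z - x^4 - x^2*y^2 - x^2*z^2 + 4*x^2 + y^2 - 2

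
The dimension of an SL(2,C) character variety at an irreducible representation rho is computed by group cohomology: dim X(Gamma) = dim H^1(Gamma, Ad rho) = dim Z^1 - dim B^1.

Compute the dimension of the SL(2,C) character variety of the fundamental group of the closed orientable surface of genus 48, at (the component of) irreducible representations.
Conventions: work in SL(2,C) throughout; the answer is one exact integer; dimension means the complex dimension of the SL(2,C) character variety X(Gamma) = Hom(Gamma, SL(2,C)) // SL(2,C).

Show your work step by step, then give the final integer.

Gamma = pi_1(Sigma_48) = < a_1, b_1, ..., a_48, b_48 | prod [a_i, b_i] > has 2g = 96 generators and 1 relator.
A cocycle assigns one sl_2 vector per generator subject to the relator condition d_2(z) = 0: dim of the unconstrained space is 3*2g = 288.
d_2 is surjective at irreducible rho (its cokernel H^2 is dual to H^0 = 0), so dim Z^1 = 288 - 3 = 285.
Coboundaries contribute dim B^1 = 3 (injective at irreducible rho).
Hence dim X = 285 - 3 = 282.

282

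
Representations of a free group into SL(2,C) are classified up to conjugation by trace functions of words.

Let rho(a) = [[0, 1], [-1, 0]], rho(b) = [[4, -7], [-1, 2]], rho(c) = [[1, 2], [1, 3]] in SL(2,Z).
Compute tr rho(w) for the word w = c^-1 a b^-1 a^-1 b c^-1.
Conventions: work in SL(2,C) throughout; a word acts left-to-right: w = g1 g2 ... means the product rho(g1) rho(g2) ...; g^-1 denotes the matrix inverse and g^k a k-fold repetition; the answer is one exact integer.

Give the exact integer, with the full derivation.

rho(c^-1) = [[3, -2], [-1, 1]]
... * rho(a) = [[0, 1], [-1, 0]]  ->  [[2, 3], [-1, -1]]
... * rho(b^-1) = [[2, 7], [1, 4]]  ->  [[7, 26], [-3, -11]]
... * rho(a^-1) = [[0, -1], [1, 0]]  ->  [[26, -7], [-11, 3]]
... * rho(b) = [[4, -7], [-1, 2]]  ->  [[111, -196], [-47, 83]]
... * rho(c^-1) = [[3, -2], [-1, 1]]  ->  [[529, -418], [-224, 177]]
tr = 529 + 177 = 706

706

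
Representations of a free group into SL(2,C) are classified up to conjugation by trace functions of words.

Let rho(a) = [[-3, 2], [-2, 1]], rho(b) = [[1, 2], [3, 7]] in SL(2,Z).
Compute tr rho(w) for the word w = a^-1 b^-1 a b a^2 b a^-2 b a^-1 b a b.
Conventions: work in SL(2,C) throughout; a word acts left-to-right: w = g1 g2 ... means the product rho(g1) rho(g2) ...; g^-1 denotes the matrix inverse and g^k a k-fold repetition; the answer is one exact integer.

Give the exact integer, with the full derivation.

rho(a^-1) = [[1, -2], [2, -3]]
... * rho(b^-1) = [[7, -2], [-3, 1]]  ->  [[13, -4], [23, -7]]
... * rho(a) = [[-3, 2], [-2, 1]]  ->  [[-31, 22], [-55, 39]]
... * rho(b) = [[1, 2], [3, 7]]  ->  [[35, 92], [62, 163]]
... * rho(a) = [[-3, 2], [-2, 1]]  ->  [[-289, 162], [-512, 287]]
... * rho(a) = [[-3, 2], [-2, 1]]  ->  [[543, -416], [962, -737]]
... * rho(b) = [[1, 2], [3, 7]]  ->  [[-705, -1826], [-1249, -3235]]
... * rho(a^-1) = [[1, -2], [2, -3]]  ->  [[-4357, 6888], [-7719, 12203]]
... * rho(a^-1) = [[1, -2], [2, -3]]  ->  [[9419, -11950], [16687, -21171]]
... * rho(b) = [[1, 2], [3, 7]]  ->  [[-26431, -64812], [-46826, -114823]]
... * rho(a^-1) = [[1, -2], [2, -3]]  ->  [[-156055, 247298], [-276472, 438121]]
... * rho(b) = [[1, 2], [3, 7]]  ->  [[585839, 1418976], [1037891, 2513903]]
... * rho(a) = [[-3, 2], [-2, 1]]  ->  [[-4595469, 2590654], [-8141479, 4589685]]
... * rho(b) = [[1, 2], [3, 7]]  ->  [[3176493, 8943640], [5627576, 15844837]]
tr = 3176493 + 15844837 = 19021330

19021330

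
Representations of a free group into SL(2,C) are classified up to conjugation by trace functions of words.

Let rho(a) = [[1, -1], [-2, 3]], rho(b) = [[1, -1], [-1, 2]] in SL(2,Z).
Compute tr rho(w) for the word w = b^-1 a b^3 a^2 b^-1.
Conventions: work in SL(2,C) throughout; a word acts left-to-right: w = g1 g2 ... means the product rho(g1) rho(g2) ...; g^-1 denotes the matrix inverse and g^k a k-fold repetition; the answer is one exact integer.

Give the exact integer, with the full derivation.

rho(b^-1) = [[2, 1], [1, 1]]
... * rho(a) = [[1, -1], [-2, 3]]  ->  [[0, 1], [-1, 2]]
... * rho(b) = [[1, -1], [-1, 2]]  ->  [[-1, 2], [-3, 5]]
... * rho(b) = [[1, -1], [-1, 2]]  ->  [[-3, 5], [-8, 13]]
... * rho(b) = [[1, -1], [-1, 2]]  ->  [[-8, 13], [-21, 34]]
... * rho(a) = [[1, -1], [-2, 3]]  ->  [[-34, 47], [-89, 123]]
... * rho(a) = [[1, -1], [-2, 3]]  ->  [[-128, 175], [-335, 458]]
... * rho(b^-1) = [[2, 1], [1, 1]]  ->  [[-81, 47], [-212, 123]]
tr = -81 + 123 = 42

42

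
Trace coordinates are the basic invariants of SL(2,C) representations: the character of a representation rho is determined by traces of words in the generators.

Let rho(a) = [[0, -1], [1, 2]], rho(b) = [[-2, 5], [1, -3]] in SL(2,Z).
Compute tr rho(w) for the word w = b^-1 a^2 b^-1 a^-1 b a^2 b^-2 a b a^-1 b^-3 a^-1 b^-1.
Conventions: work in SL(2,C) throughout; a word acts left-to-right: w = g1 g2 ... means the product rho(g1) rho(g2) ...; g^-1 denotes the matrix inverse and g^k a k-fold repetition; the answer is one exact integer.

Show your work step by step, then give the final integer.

rho(b^-1) = [[-3, -5], [-1, -2]]
... * rho(a) = [[0, -1], [1, 2]]  ->  [[-5, -7], [-2, -3]]
... * rho(a) = [[0, -1], [1, 2]]  ->  [[-7, -9], [-3, -4]]
... * rho(b^-1) = [[-3, -5], [-1, -2]]  ->  [[30, 53], [13, 23]]
... * rho(a^-1) = [[2, 1], [-1, 0]]  ->  [[7, 30], [3, 13]]
... * rho(b) = [[-2, 5], [1, -3]]  ->  [[16, -55], [7, -24]]
... * rho(a) = [[0, -1], [1, 2]]  ->  [[-55, -126], [-24, -55]]
... * rho(a) = [[0, -1], [1, 2]]  ->  [[-126, -197], [-55, -86]]
... * rho(b^-1) = [[-3, -5], [-1, -2]]  ->  [[575, 1024], [251, 447]]
... * rho(b^-1) = [[-3, -5], [-1, -2]]  ->  [[-2749, -4923], [-1200, -2149]]
... * rho(a) = [[0, -1], [1, 2]]  ->  [[-4923, -7097], [-2149, -3098]]
... * rho(b) = [[-2, 5], [1, -3]]  ->  [[2749, -3324], [1200, -1451]]
... * rho(a^-1) = [[2, 1], [-1, 0]]  ->  [[8822, 2749], [3851, 1200]]
... * rho(b^-1) = [[-3, -5], [-1, -2]]  ->  [[-29215, -49608], [-12753, -21655]]
... * rho(b^-1) = [[-3, -5], [-1, -2]]  ->  [[137253, 245291], [59914, 107075]]
... * rho(b^-1) = [[-3, -5], [-1, -2]]  ->  [[-657050, -1176847], [-286817, -513720]]
... * rho(a^-1) = [[2, 1], [-1, 0]]  ->  [[-137253, -657050], [-59914, -286817]]
... * rho(b^-1) = [[-3, -5], [-1, -2]]  ->  [[1068809, 2000365], [466559, 873204]]
tr = 1068809 + 873204 = 1942013

1942013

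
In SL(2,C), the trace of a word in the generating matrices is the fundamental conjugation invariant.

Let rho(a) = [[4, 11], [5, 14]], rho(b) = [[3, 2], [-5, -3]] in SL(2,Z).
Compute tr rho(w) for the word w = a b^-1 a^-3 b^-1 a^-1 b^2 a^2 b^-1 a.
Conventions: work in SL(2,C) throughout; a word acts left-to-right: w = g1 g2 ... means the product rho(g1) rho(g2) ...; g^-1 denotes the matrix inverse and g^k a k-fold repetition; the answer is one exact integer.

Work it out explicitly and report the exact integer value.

rho(a) = [[4, 11], [5, 14]]
... * rho(b^-1) = [[-3, -2], [5, 3]]  ->  [[43, 25], [55, 32]]
... * rho(a^-1) = [[14, -11], [-5, 4]]  ->  [[477, -373], [610, -477]]
... * rho(a^-1) = [[14, -11], [-5, 4]]  ->  [[8543, -6739], [10925, -8618]]
... * rho(a^-1) = [[14, -11], [-5, 4]]  ->  [[153297, -120929], [196040, -154647]]
... * rho(b^-1) = [[-3, -2], [5, 3]]  ->  [[-1064536, -669381], [-1361355, -856021]]
... * rho(a^-1) = [[14, -11], [-5, 4]]  ->  [[-11556599, 9032372], [-14778865, 11550821]]
... * rho(b) = [[3, 2], [-5, -3]]  ->  [[-79831657, -50210314], [-102090700, -64210193]]
... * rho(b) = [[3, 2], [-5, -3]]  ->  [[11556599, -9032372], [14778865, -11550821]]
... * rho(a) = [[4, 11], [5, 14]]  ->  [[1064536, 669381], [1361355, 856021]]
... * rho(a) = [[4, 11], [5, 14]]  ->  [[7605049, 21081230], [9725525, 26959199]]
... * rho(b^-1) = [[-3, -2], [5, 3]]  ->  [[82591003, 48033592], [105619420, 61426547]]
... * rho(a) = [[4, 11], [5, 14]]  ->  [[570531972, 1580971321], [729610415, 2021785278]]
tr = 570531972 + 2021785278 = 2592317250

2592317250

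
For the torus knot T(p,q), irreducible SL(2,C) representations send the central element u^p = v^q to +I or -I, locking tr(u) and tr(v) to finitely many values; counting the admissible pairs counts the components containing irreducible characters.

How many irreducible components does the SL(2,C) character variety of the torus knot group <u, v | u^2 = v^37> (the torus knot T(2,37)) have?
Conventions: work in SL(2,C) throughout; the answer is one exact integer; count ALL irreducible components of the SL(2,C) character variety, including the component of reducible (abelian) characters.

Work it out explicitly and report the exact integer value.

19

Gamma = < u, v | u^2 = v^37 > (torus knot T(2,37)); the central element u^2 = v^37 acts as +I or -I in any irreducible SL(2,C) representation.
This locks tr(u) to 2*cos(pi*alpha/2), alpha in 1..1, and tr(v) to 2*cos(pi*beta/37), beta in 1..36, on each component of irreducible characters.
u^2 = (-1)^alpha I and v^37 = (-1)^beta I must agree, so alpha and beta have equal parity.
Counting: 1 odd alphas x 18 odd betas + 0 even alphas x 18 even betas = 18 + 0 = 18.
That is 18 components of irreducible characters, and with the reducible (abelian) component the total is 19.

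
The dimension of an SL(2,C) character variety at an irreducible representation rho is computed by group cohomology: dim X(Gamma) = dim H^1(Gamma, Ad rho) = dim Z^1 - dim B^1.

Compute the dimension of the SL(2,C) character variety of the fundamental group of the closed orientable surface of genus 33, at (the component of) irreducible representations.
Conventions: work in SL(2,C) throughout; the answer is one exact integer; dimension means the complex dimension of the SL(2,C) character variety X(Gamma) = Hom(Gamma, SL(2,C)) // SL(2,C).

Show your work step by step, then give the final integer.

192

pi_1 of the closed genus-33 surface has 66 generators bound by the single product-of-commutators relator.
Unconstrained cocycle data is one sl_2 vector per generator (198 dimensions), cut by the relator condition d_2(z) = 0.
H^2 = coker(d_2) is dual to H^0 = 0 at irreducible rho (Poincare duality), so d_2 is onto: dim Z^1 = 195.
As always at irreducible rho, dim B^1 = 3.
Hence dim X = 195 - 3 = 192.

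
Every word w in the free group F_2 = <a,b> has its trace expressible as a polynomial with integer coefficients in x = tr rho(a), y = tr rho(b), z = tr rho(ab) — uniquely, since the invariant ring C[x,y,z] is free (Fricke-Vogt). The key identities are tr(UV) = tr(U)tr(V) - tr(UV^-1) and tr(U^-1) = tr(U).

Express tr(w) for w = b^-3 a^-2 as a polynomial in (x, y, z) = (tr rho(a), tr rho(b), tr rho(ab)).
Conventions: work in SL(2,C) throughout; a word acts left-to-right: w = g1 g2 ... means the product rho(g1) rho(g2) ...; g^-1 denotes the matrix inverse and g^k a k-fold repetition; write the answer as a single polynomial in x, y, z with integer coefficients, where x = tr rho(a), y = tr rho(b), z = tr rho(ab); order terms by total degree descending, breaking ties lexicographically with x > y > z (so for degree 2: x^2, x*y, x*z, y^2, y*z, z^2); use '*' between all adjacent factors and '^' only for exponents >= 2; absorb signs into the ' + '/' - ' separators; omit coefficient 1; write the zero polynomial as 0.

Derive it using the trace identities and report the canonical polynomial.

apply: trace(a^-1) = trace(a) = x
apply: trace(a^-1 b) = trace(b) trace(a) - trace(b a)   [inverse elimination on a] = x*y - z
use: trace(b^-1 a^-1) = trace(a^-1) trace(b) - trace(a^-1 b)   [inverse elimination on b] = z
use: trace(b^-1 a^-2) = trace(b^-1 a^-1) trace(a) - trace(b^-1)   [inverse elimination on a] = x*z - y
apply: trace(a^-2) = trace(a^-1) trace(a) - trace(1)   [inverse elimination on a] = x^2 - 2
apply: trace(a^-2 b^-2) = trace(b^-1 a^-2) trace(b) - trace(b^-1 a^-2 b)   [inverse elimination on b] = x*y*z - x^2 - y^2 + 2
trace(b^-3 a^-2) = trace(a^-2 b^-2) trace(b) - trace(a^-2 b^-1)   [inverse elimination on b] = x*y^2*z - x^2*y - y^3 - x*z + 3*y

x*y^2*z - x^2*y - y^3 - x*z + 3*y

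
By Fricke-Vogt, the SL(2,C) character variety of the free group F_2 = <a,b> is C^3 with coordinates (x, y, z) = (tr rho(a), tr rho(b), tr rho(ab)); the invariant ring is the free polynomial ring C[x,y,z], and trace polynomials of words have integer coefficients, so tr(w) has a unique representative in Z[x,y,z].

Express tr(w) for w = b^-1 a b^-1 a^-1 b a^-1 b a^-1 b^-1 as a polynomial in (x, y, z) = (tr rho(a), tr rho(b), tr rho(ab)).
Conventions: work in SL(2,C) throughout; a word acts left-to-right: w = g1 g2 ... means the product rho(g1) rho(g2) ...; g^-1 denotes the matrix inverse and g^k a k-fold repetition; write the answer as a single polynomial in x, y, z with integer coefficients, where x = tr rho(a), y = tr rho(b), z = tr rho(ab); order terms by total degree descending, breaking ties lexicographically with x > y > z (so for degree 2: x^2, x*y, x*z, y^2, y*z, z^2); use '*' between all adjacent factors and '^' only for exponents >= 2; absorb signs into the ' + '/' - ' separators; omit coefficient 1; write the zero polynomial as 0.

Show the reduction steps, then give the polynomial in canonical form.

x^3*y^4*z - x^4*y^3 - x^2*y^5 - 3*x^2*y^3*z^2 + 2*x^3*y^2*z + 2*x*y^4*z + 3*x*y^2*z^3 + 4*x^2*y^3 - x^2*y*z^2 - y^3*z^2 - y*z^4 - 8*x*y^2*z + 4*y*z^2 + x*z - y

trace(b^-1) = trace(b) = y
trace(a^2 b) = trace(a) * trace(b a) - trace(b) = x*z - y
trace(a^2) = trace(a) * trace(a) - trace(1) = x^2 - 2
trace(a b^2 a) = trace(b) * trace(a^2 b) - trace(a^2) = x*y*z - x^2 - y^2 + 2
trace(a b a b) = trace(a b) * trace(a b) - trace(1)   [split at repeated a] = z^2 - 2
trace(a b^2 a b) = trace(b) * trace(a b a b) - trace(a b a) = y*z^2 - x*z - y
trace(b a b^-1 a b) = trace(a b^2 a) * trace(b) - trace(a b^2 a b) = x*y^2*z - x^2*y - y^3 - y*z^2 + x*z + 3*y
trace(b a b) = trace(b) * trace(a b) - trace(a) = y*z - x
trace(a b a b a) = trace(a) * trace(b a b a) - trace(b a b) = x*z^2 - y*z - x
trace(a b a b a b) = trace(b a) * trace(b a b a) - trace(b^-1 a^-1)   [split at repeated b] = z^3 - 3*z
trace(b a b^-1 a b a) = trace(a b a b a) * trace(b) - trace(a b a b a b) = x*y*z^2 - y^2*z - z^3 - x*y + 3*z
trace(a^-1 b a b^-1 a b) = trace(b a b^-1 a b) * trace(a) - trace(b a b^-1 a b a) = x^2*y^2*z - x^3*y - x*y^3 - 2*x*y*z^2 + x^2*z + y^2*z + z^3 + 4*x*y - 3*z
trace(b^-1 a b^-1 a^-1 b a) = trace(a^-1 b a b^-1 a) * trace(b) - trace(a^-1 b a b^-1 a b) = -x^2*y^2*z + x^3*y + x*y^3 + 2*x*y*z^2 - x^2*z - y^2*z - z^3 - 3*x*y + 3*z
trace(b^-1 a b^-1 a^-1 b a^-1) = trace(b^-1 a b^-1 a^-1 b) * trace(a) - trace(b^-1 a b^-1 a^-1 b a) = x^2*y^2*z - x^3*y - x*y^3 - 2*x*y*z^2 + x^2*z + y^2*z + z^3 + 4*x*y - 3*z
trace(a b^-1) = trace(a) * trace(b) - trace(a b) = x*y - z
trace(a b^2 a^2) = trace(a) * trace(a b^2 a) - trace(a b^2) = x^2*y*z - x^3 - x*y^2 - y*z + 3*x
trace(a^2 b a) = trace(a) * trace(a b a) - trace(a b) = x^2*z - x*y - z
trace(a b^2 a^2 b) = trace(b) * trace(a^2 b a b) - trace(a^2 b a) = x*y*z^2 - x^2*z - y^2*z + z
trace(a b^-1 a b^2 a) = trace(a b^2 a^2) * trace(b) - trace(a b^2 a^2 b) = x^2*y^2*z - x^3*y - x*y^3 - x*y*z^2 + x^2*z + 3*x*y - z
trace(a b^2 a b a) = trace(b) * trace(a b a^2 b) - trace(a b a^2) = x*y*z^2 - x^2*z - y^2*z + z
trace(a b^2 a b a b) = trace(b) * trace(a b a b a b) - trace(a b a b a) = y*z^3 - x*z^2 - 2*y*z + x
trace(a b^-1 a b^2 a b) = trace(a b^2 a b a) * trace(b) - trace(a b^2 a b a b) = x*y^2*z^2 - x^2*y*z - y^3*z - y*z^3 + x*z^2 + 3*y*z - x
trace(b a b^-1 a b^-1 a b) = trace(a b^-1 a b^2 a) * trace(b) - trace(a b^-1 a b^2 a b) = x^2*y^3*z - x^3*y^2 - x*y^4 - 2*x*y^2*z^2 + 2*x^2*y*z + y^3*z + y*z^3 + 3*x*y^2 - x*z^2 - 4*y*z + x
trace(a^2 b a b a) = trace(a) * trace(a b a b a) - trace(a b a b) = x^2*z^2 - x*y*z - x^2 - z^2 + 2
trace(a^2 b a b a b) = trace(a) * trace(b a b a b a) - trace(b a b a b) = x*z^3 - y*z^2 - 2*x*z + y
trace(a b a b a b^-1 a) = trace(a^2 b a b a) * trace(b) - trace(a^2 b a b a b) = x^2*y*z^2 - x*y^2*z - x*z^3 - x^2*y + 2*x*z + y
trace(a b a b a b a b) = trace(b a) * trace(b a b a b a) - trace(b^-1 a^-1 b^-1 a^-1)   [split at repeated b] = z^4 - 4*z^2 + 2
trace(a b a b a b^-1 a b) = trace(a b a b a b a) * trace(b) - trace(a b a b a b a b) = x*y*z^3 - y^2*z^2 - z^4 - 2*x*y*z + y^2 + 4*z^2 - 2
trace(b a b^-1 a b^-1 a b a) = trace(a b a b a b^-1 a) * trace(b) - trace(a b a b a b^-1 a b) = x^2*y^2*z^2 - x*y^3*z - 2*x*y*z^3 - x^2*y^2 + y^2*z^2 + z^4 + 4*x*y*z - 4*z^2 + 2
trace(b^-1 a b^-1 a b a^-1 b a) = trace(b a b^-1 a b^-1 a b) * trace(a) - trace(b a b^-1 a b^-1 a b a) = x^3*y^3*z - x^4*y^2 - x^2*y^4 - 3*x^2*y^2*z^2 + 2*x^3*y*z + 2*x*y^3*z + 3*x*y*z^3 + 4*x^2*y^2 - x^2*z^2 - y^2*z^2 - z^4 - 8*x*y*z + x^2 + 4*z^2 - 2
trace(a b a^-1 b a^2) = trace(b a^3 b) * trace(a) - trace(b a^3 b a) = x^3*y*z - x^4 - x^2*y^2 - x^2*z^2 + 4*x^2 + z^2 - 2
trace(a b a^-1 b a^2 b) = trace(b a^2 b a b) * trace(a) - trace(b a^2 b a b a) = x^2*y*z^2 - x^3*z - x*y^2*z - x*z^3 + y*z^2 + 3*x*z - y
trace(a b^-1 a b a^-1 b a) = trace(a b a^-1 b a^2) * trace(b) - trace(a b a^-1 b a^2 b) = x^3*y^2*z - x^4*y - x^2*y^3 - 2*x^2*y*z^2 + x^3*z + x*y^2*z + x*z^3 + 4*x^2*y - 3*x*z - y
trace(b a^-1 b a b^-2 a b^-1 a) = trace(b^-1 a b^-1 a b a^-1 b a) * trace(b) - trace(b^-1 a b^-1 a b a^-1 b a b) = x^3*y^4*z - x^4*y^3 - x^2*y^5 - 3*x^2*y^3*z^2 + x^3*y^2*z + 2*x*y^4*z + 3*x*y^2*z^3 + x^4*y + 5*x^2*y^3 + x^2*y*z^2 - y^3*z^2 - y*z^4 - x^3*z - 9*x*y^2*z - x*z^3 - 3*x^2*y + 4*y*z^2 + 3*x*z - y
trace(b^-2 a b^-1 a^-1 b a^-1 b a) = trace(b a^-1 b a b^-2 a b^-1) * trace(a) - trace(b a^-1 b a b^-2 a b^-1 a) = -x^3*y^4*z + x^4*y^3 + x^2*y^5 + 3*x^2*y^3*z^2 - x^3*y^2*z - 2*x*y^4*z - 3*x*y^2*z^3 - x^4*y - 5*x^2*y^3 - x^2*y*z^2 + y^3*z^2 + y*z^4 + x^3*z + 9*x*y^2*z + x*z^3 + 4*x^2*y - 4*y*z^2 - 4*x*z + y
trace(b^-1 a b^-1 a^-1 b a^-1 b a^-1 b^-1) = trace(b^-2 a b^-1 a^-1 b a^-1 b) * trace(a) - trace(b^-2 a b^-1 a^-1 b a^-1 b a) = x^3*y^4*z - x^4*y^3 - x^2*y^5 - 3*x^2*y^3*z^2 + 2*x^3*y^2*z + 2*x*y^4*z + 3*x*y^2*z^3 + 4*x^2*y^3 - x^2*y*z^2 - y^3*z^2 - y*z^4 - 8*x*y^2*z + 4*y*z^2 + x*z - y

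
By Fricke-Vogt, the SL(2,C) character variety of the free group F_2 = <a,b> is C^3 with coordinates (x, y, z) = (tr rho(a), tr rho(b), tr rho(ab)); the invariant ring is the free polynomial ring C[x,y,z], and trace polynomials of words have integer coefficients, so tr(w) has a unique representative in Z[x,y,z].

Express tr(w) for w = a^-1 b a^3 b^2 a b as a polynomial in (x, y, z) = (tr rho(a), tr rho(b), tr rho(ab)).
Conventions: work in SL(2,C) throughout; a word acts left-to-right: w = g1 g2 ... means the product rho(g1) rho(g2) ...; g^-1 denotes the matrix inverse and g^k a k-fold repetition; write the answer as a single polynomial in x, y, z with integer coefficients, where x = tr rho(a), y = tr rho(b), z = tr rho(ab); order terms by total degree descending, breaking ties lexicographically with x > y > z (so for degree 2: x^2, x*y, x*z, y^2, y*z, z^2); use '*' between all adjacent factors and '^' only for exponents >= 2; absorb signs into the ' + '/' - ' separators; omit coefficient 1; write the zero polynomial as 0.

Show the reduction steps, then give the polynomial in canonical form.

tr(a b a b) = tr(a b) tr(a b) - tr(1)   [split at repeated a] = z^2 - 2
tr(a b a) = tr(a) tr(b a) - tr(b) = x*z - y
next, tr(b^2 a b a) = tr(b) tr(a b a b) - tr(a b a) = y*z^2 - x*z - y
and tr(a b^2) = tr(b) tr(a b) - tr(a) = y*z - x
next, tr(b^2 a b) = tr(b) tr(a b^2) - tr(a b) = y^2*z - x*y - z
tr(a b^2 a b a) = tr(a) tr(b^2 a b a) - tr(b^2 a b) = x*y*z^2 - x^2*z - y^2*z + z
tr(a^3 b^2 a b) = tr(a) tr(a b^2 a b a) - tr(a b^2 a b) = x^2*y*z^2 - x^3*z - x*y^2*z - y*z^2 + 2*x*z + y
tr(a^3 b) = tr(a) tr(a b a) - tr(a b) = x^2*z - x*y - z
tr(a^2) = tr(a) tr(a) - tr(1) = x^2 - 2
tr(a^3) = tr(a) tr(a^2) - tr(a) = x^3 - 3*x
tr(b^2 a^3) = tr(b) tr(a^3 b) - tr(a^3) = x^2*y*z - x^3 - x*y^2 - y*z + 3*x
next, tr(b^2) = tr(b) tr(b) - tr(1) = y^2 - 2
and tr(b^2 a^2) = tr(a) tr(b^2 a) - tr(b^2) = x*y*z - x^2 - y^2 + 2
tr(a^3 b^2 a) = tr(a) tr(b^2 a^3) - tr(b^2 a^2) = x^3*y*z - x^4 - x^2*y^2 - 2*x*y*z + 4*x^2 + y^2 - 2
tr(b a^3 b^2 a b) = tr(b) tr(a^3 b^2 a b) - tr(a^3 b^2 a) = x^2*y^2*z^2 - 2*x^3*y*z - x*y^3*z + x^4 + x^2*y^2 - y^2*z^2 + 4*x*y*z - 4*x^2 + 2
next, tr(b a b a b a) = tr(a b a b) tr(a b) - tr(b a)   [split at repeated a] = z^3 - 3*z
tr(a b a b a b a) = tr(a) tr(b a b a b a) - tr(b a b a b) = x*z^3 - y*z^2 - 2*x*z + y
and tr(a b a b a^3 b) = tr(a) tr(a b a b a b a) - tr(a b a b a b) = x^2*z^3 - x*y*z^2 - 2*x^2*z - z^3 + x*y + 3*z
and tr(b a b a^2) = tr(a) tr(b a b a) - tr(b a b) = x*z^2 - y*z - x
tr(a^2 b a b a) = tr(a) tr(b a b a^2) - tr(b a b a) = x^2*z^2 - x*y*z - x^2 - z^2 + 2
tr(a b a b a^3) = tr(a) tr(a^2 b a b a) - tr(a^2 b a b) = x^3*z^2 - x^2*y*z - x^3 - 2*x*z^2 + y*z + 3*x
and tr(b a^3 b^2 a b a) = tr(b) tr(a b a b a^3 b) - tr(a b a b a^3) = x^2*y*z^3 - x^3*z^2 - x*y^2*z^2 - x^2*y*z - y*z^3 + x^3 + x*y^2 + 2*x*z^2 + 2*y*z - 3*x
tr(a^-1 b a^3 b^2 a b) = tr(b a^3 b^2 a b) tr(a) - tr(b a^3 b^2 a b a) = x^3*y^2*z^2 - 2*x^4*y*z - x^2*y^3*z - x^2*y*z^3 + x^5 + x^3*y^2 + x^3*z^2 + 5*x^2*y*z + y*z^3 - 5*x^3 - x*y^2 - 2*x*z^2 - 2*y*z + 5*x

x^3*y^2*z^2 - 2*x^4*y*z - x^2*y^3*z - x^2*y*z^3 + x^5 + x^3*y^2 + x^3*z^2 + 5*x^2*y*z + y*z^3 - 5*x^3 - x*y^2 - 2*x*z^2 - 2*y*z + 5*x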